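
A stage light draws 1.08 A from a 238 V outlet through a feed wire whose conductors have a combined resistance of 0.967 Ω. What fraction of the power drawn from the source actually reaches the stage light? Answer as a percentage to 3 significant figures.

The feed wire carries the full 1.08 A.
P_line = I² R_line = (1.080)² × 0.967 = 1.128 W
P_source = V I = 238 × 1.080 = 257.0 W; P_load = 255.9 W
η = P_load / P_source = 255.9 / 257.0 = 0.9956

99.6 %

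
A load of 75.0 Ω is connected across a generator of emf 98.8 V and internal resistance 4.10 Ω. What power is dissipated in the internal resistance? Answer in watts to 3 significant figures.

Internal loss is I²r, with I set by the total series resistance r+R.
I = ε / (r + R) = 98.8 / (4.10 + 75.0) = 1.249 A
P_int = I² r = (1.249)² × 4.10 = 6.397 W

6.40 W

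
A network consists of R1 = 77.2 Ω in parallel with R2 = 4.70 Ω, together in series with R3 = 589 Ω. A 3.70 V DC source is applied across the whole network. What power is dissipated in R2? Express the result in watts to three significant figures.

Collapse the R1‖R2 pair into one equivalent R_p; then R_p and R3 form a series string.
R_p = (77.2×4.70)/(77.2+4.70) = 4.430 Ω
R_total = R_p + 589 = 4.430 + 589 = 593.4 Ω
I = V / R_total = 3.70 / 593.4 = 0.006235 A
Voltage across the parallel pair: V_p = I × R_p = 0.006235 × 4.430 = 0.02762 V
R2 sits across V_p; its power is V_p²/R.
P_R2 = (0.02762)² / 4.70 = 0.0001623 W

0.000162 W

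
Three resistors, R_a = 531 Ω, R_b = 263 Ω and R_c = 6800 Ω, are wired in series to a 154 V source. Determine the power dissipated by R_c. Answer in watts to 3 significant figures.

The current is common to all series resistors; compute it, then apply P = I²R for the target.
R_total = 531 + 263 + 6800 = 7594 Ω
I = V / R_total = 154 / 7594 = 0.02028 A
P_R_c = I² × R_c = (0.02028)² × 6800 = 2.796 W

2.80 W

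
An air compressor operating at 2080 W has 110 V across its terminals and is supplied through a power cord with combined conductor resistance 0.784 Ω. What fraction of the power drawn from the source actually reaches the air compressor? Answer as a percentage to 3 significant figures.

I = P / V = 2080 / 110 = 18.91 A through the power cord.
P_line = I² R_line = (18.91)² × 0.784 = 280.3 W
P_source = P_load + P_line = 2080 + 280.3 = 2360 W
η = P_load / P_source = 2080 / 2360 = 0.8812

88.1 %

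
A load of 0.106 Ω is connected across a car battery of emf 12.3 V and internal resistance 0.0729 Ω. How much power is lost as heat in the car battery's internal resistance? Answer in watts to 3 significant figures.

The source's internal resistance is just another series element carrying I; its dissipation is I²r.
I = ε / (r + R) = 12.3 / (0.0729 + 0.106) = 68.75 A
P_int = I² r = (68.75)² × 0.0729 = 344.6 W

345 W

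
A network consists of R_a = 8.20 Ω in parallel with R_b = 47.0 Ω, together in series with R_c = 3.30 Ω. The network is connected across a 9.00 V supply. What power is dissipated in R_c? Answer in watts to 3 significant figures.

First find R_p for the parallel pair, then treat R_p + R_c as a series loop.
R_p = (8.20×47.0)/(8.20+47.0) = 6.982 Ω
R_total = R_p + 3.30 = 6.982 + 3.30 = 10.28 Ω
I = V / R_total = 9.00 / 10.28 = 0.8753 A
R_c is the series element, so its power is I²R.
P_R_c = (0.8753)² × 3.30 = 2.528 W

2.53 W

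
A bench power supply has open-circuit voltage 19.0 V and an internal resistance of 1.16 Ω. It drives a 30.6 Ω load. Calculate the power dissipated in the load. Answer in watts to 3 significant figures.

11.0 W

With r and R in series, I = ε/(r+R); the load dissipates I²R.
I = ε / (r + R) = 19.0 / (1.16 + 30.6) = 0.5982 A
P_load = I² R = (0.5982)² × 30.6 = 10.95 W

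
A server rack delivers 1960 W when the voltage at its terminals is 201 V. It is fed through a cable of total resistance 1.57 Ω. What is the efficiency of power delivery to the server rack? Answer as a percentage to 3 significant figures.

92.9 %

I = P / V = 1960 / 201 = 9.751 A through the cable.
P_line = I² R_line = (9.751)² × 1.57 = 149.3 W
P_source = P_load + P_line = 1960 + 149.3 = 2109 W
η = P_load / P_source = 1960 / 2109 = 0.9292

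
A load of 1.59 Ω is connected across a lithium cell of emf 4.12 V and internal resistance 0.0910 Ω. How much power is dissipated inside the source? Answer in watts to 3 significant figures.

r is in series with the load, so it carries the full circuit current — the loss in it is I²r.
I = ε / (r + R) = 4.12 / (0.0910 + 1.59) = 2.451 A
P_int = I² r = (2.451)² × 0.0910 = 0.5466 W

0.547 W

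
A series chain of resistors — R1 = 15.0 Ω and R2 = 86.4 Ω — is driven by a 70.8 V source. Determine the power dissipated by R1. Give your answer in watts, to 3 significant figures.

Since the resistors are in series they all carry the loop current I = V/R_total; the power in any one is I²R.
R_total = 15.0 + 86.4 = 101.4 Ω
I = V / R_total = 70.8 / 101.4 = 0.6982 A
P_R1 = I² × R1 = (0.6982)² × 15.0 = 7.313 W

7.31 W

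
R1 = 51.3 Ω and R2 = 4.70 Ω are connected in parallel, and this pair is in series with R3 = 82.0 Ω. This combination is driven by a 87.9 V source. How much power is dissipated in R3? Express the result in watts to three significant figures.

Collapse the R1‖R2 pair into one equivalent R_p; then R_p and R3 form a series string.
R_p = (51.3×4.70)/(51.3+4.70) = 4.306 Ω
R_total = R_p + 82.0 = 4.306 + 82.0 = 86.31 Ω
I = V / R_total = 87.9 / 86.31 = 1.018 A
R3 is the series element, so its power is I²R.
P_R3 = (1.018)² × 82.0 = 85.06 W

85.1 W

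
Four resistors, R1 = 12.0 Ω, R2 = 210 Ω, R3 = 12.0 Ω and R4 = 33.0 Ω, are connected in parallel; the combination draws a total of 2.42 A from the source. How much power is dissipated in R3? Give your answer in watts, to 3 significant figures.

12.0 W

We need the common branch voltage; get it from I_total × R_eq, then P = V²/R for the branch.
1/R_eq = 1/12.0 + 1/210 + 1/12.0 + 1/33.0 ⇒ R_eq = 4.957 Ω
V = I_total × R_eq = 2.420 × 4.957 = 12.00 V
P_R3 = V² / R3 = (12.00)² / 12.0 = 11.99 W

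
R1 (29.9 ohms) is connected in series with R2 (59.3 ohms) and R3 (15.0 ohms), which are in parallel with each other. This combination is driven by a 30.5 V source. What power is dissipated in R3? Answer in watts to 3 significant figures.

5.07 W

Reduce the parallel pair to R_p first; the network is then a simple series string.
R_p = (59.3×15.0)/(59.3+15.0) = 11.97 Ω
R_total = 29.9 + 11.97 = 41.87 Ω
I = V / R_total = 30.5 / 41.87 = 0.7284 A
Voltage across the parallel pair: V_p = I × R_p = 0.7284 × 11.97 = 8.720 V
R3 sees V_p directly, so P = V_p² / R3.
P_R3 = (8.720)² / 15.0 = 5.070 W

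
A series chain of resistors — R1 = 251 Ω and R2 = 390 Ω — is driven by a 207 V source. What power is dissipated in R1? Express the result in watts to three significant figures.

26.2 W

Every series element carries the same I. Get I from the total resistance, then P = I² × R1.
R_total = 251 + 390 = 641.0 Ω
I = V / R_total = 207 / 641.0 = 0.3229 A
P_R1 = I² × R1 = (0.3229)² × 251 = 26.18 W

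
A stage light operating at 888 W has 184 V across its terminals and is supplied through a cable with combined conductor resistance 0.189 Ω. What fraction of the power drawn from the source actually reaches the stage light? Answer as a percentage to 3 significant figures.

I = P / V = 888 / 184 = 4.826 A through the cable.
P_line = I² R_line = (4.826)² × 0.189 = 4.402 W
P_source = P_load + P_line = 888.0 + 4.402 = 892.4 W
η = P_load / P_source = 888.0 / 892.4 = 0.9951

99.5 %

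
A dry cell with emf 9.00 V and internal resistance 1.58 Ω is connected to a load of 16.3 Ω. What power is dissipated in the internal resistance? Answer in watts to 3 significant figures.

0.400 W

The internal resistance carries the same current as the load; P_int = I²r.
I = ε / (r + R) = 9.00 / (1.58 + 16.3) = 0.5034 A
P_int = I² r = (0.5034)² × 1.58 = 0.4003 W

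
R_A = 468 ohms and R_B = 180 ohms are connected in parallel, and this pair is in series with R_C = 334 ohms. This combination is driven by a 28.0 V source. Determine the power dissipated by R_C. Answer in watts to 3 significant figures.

First find R_p for the parallel pair, then treat R_p + R_C as a series loop.
R_p = (468×180)/(468+180) = 130.0 Ω
R_total = R_p + 334 = 130.0 + 334 = 464.0 Ω
I = V / R_total = 28.0 / 464.0 = 0.06034 A
All the supply current flows through R_C; use P = I²R_C.
P_R_C = (0.06034)² × 334 = 1.216 W

1.22 W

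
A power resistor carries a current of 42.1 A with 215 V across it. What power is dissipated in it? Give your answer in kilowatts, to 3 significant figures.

V and I are known directly — P = V I, no intermediate step needed.
P = 215 V × 42.10 A = 9052 W

9.05 kW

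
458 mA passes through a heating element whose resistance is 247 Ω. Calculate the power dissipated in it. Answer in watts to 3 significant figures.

51.8 W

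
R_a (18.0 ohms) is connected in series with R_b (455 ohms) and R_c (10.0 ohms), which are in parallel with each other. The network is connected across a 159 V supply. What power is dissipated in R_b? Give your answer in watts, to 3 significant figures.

6.89 W

First combine the parallel branches into one equivalent R_p, then R_a + R_p is a series pair.
R_p = (455×10.0)/(455+10.0) = 9.785 Ω
R_total = 18.0 + 9.785 = 27.78 Ω
I = V / R_total = 159 / 27.78 = 5.723 A
Voltage across the parallel pair: V_p = I × R_p = 5.723 × 9.785 = 55.99 V
R_b is across V_p, so use P = V²/R for that branch.
P_R_b = (55.99)² / 455 = 6.891 W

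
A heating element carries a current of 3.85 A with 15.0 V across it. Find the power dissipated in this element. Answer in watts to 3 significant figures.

57.8 W

With V and I both given, power follows immediately from P = V I.
P = 15.0 V × 3.850 A = 57.75 W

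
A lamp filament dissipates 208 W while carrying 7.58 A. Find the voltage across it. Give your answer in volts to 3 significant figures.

27.4 V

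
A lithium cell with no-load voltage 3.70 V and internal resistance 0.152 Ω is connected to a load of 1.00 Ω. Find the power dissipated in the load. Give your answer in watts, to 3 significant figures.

The internal resistance and the load are in series, so the same I flows through both; get I from ε/(r+R), then I²R for the load.
I = ε / (r + R) = 3.70 / (0.152 + 1.00) = 3.212 A
P_load = I² R = (3.212)² × 1.00 = 10.32 W

10.3 W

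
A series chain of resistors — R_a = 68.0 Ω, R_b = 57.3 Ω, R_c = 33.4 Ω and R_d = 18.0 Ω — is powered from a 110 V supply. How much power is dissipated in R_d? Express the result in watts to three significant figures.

6.98 W

In a series string the same current flows through every resistor — find that current, then P = I²R for the one we want.
R_total = 68.0 + 57.3 + 33.4 + 18.0 = 176.7 Ω
I = V / R_total = 110 / 176.7 = 0.6225 A
P_R_d = I² × R_d = (0.6225)² × 18.0 = 6.976 W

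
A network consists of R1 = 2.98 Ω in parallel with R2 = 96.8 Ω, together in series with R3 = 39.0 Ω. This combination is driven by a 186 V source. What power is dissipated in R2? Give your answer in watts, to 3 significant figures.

1.70 W

Combine R1 and R2 into their parallel equivalent first, reducing the network to two series resistors.
R_p = (2.98×96.8)/(2.98+96.8) = 2.891 Ω
R_total = R_p + 39.0 = 2.891 + 39.0 = 41.89 Ω
I = V / R_total = 186 / 41.89 = 4.440 A
Voltage across the parallel pair: V_p = I × R_p = 4.440 × 2.891 = 12.84 V
Use P = V²/R for R2 with V = V_p.
P_R2 = (12.84)² / 96.8 = 1.702 W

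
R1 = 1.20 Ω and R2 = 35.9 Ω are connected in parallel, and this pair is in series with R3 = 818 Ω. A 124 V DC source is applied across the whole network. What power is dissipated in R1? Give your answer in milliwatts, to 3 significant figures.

25.7 mW

Combine R1 and R2 into their parallel equivalent first, reducing the network to two series resistors.
R_p = (1.20×35.9)/(1.20+35.9) = 1.161 Ω
R_total = R_p + 818 = 1.161 + 818 = 819.2 Ω
I = V / R_total = 124 / 819.2 = 0.1514 A
Voltage across the parallel pair: V_p = I × R_p = 0.1514 × 1.161 = 0.1758 V
Use P = V²/R for R1 with V = V_p.
P_R1 = (0.1758)² / 1.20 = 0.02575 W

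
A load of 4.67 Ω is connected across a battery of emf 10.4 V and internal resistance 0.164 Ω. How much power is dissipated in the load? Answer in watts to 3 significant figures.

The internal resistance and the load are in series, so the same I flows through both; get I from ε/(r+R), then I²R for the load.
I = ε / (r + R) = 10.4 / (0.164 + 4.67) = 2.151 A
P_load = I² R = (2.151)² × 4.67 = 21.62 W

21.6 W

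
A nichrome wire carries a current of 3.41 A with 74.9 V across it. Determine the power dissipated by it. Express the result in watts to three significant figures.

255 W

With V and I both given, power follows immediately from P = V I.
P = 74.9 V × 3.410 A = 255.4 W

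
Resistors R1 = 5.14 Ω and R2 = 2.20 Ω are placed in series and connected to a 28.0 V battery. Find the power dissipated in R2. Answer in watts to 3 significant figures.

32.0 W

Every series element carries the same I. Get I from the total resistance, then P = I² × R2.
R_total = 5.14 + 2.20 = 7.340 Ω
I = V / R_total = 28.0 / 7.340 = 3.815 A
P_R2 = I² × R2 = (3.815)² × 2.20 = 32.01 W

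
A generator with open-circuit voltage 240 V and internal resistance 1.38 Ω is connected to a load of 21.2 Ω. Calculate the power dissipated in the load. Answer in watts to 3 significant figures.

Find the circuit current first, then P = I²R for the load (series elements share I).
I = ε / (r + R) = 240 / (1.38 + 21.2) = 10.63 A
P_load = I² R = (10.63)² × 21.2 = 2395 W

2400 W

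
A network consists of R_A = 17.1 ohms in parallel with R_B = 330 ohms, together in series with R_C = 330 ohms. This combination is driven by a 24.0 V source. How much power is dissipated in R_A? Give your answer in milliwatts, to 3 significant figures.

Collapse the R_A‖R_B pair into one equivalent R_p; then R_p and R_C form a series string.
R_p = (17.1×330)/(17.1+330) = 16.26 Ω
R_total = R_p + 330 = 16.26 + 330 = 346.3 Ω
I = V / R_total = 24.0 / 346.3 = 0.06931 A
Voltage across the parallel pair: V_p = I × R_p = 0.06931 × 16.26 = 1.127 V
R_A has V_p across it, so P = V_p²/R_A.
P_R_A = (1.127)² / 17.1 = 0.07426 W

74.3 mW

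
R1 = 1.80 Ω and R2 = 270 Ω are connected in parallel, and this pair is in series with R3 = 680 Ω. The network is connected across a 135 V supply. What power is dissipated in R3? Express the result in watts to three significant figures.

Combine R1 and R2 into their parallel equivalent first, reducing the network to two series resistors.
R_p = (1.80×270)/(1.80+270) = 1.788 Ω
R_total = R_p + 680 = 1.788 + 680 = 681.8 Ω
I = V / R_total = 135 / 681.8 = 0.1980 A
All the supply current flows through R3; use P = I²R3.
P_R3 = (0.1980)² × 680 = 26.66 W

26.7 W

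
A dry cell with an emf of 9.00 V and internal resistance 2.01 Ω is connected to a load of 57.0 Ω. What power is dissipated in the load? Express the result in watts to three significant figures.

1.33 W

Load and internal resistance form a series loop — compute the loop current, then the load power via I²R.
I = ε / (r + R) = 9.00 / (2.01 + 57.0) = 0.1525 A
P_load = I² R = (0.1525)² × 57.0 = 1.326 W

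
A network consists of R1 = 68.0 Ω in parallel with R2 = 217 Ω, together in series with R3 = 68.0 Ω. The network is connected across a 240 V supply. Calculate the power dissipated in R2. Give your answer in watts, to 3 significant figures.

49.6 W

Reduce the parallel combination to a single R_p; the circuit then becomes R_p in series with the remaining resistor.
R_p = (68.0×217)/(68.0+217) = 51.78 Ω
R_total = R_p + 68.0 = 51.78 + 68.0 = 119.8 Ω
I = V / R_total = 240 / 119.8 = 2.004 A
Voltage across the parallel pair: V_p = I × R_p = 2.004 × 51.78 = 103.7 V
R2 has V_p across it, so P = V_p²/R2.
P_R2 = (103.7)² / 217 = 49.60 W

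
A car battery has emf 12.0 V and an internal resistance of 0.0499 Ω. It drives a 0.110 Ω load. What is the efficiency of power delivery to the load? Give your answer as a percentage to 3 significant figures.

Efficiency is P_load / P_total. With a series r and R sharing the same I, P = I²R for each, so η = R/(R+r).
η = R / (R + r) = 0.110 / (0.110 + 0.0499) = 0.6879

68.8 %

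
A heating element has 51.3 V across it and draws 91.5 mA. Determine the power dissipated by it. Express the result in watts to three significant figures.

4.69 W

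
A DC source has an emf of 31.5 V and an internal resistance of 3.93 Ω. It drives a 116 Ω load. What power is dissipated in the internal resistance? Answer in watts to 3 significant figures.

0.271 W

The internal resistance carries the same current as the load; P_int = I²r.
I = ε / (r + R) = 31.5 / (3.93 + 116) = 0.2627 A
P_int = I² r = (0.2627)² × 3.93 = 0.2711 W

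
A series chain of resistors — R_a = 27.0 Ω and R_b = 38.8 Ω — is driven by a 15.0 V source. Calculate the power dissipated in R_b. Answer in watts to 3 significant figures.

Every series element carries the same I. Get I from the total resistance, then P = I² × R_b.
R_total = 27.0 + 38.8 = 65.80 Ω
I = V / R_total = 15.0 / 65.80 = 0.2280 A
P_R_b = I² × R_b = (0.2280)² × 38.8 = 2.016 W

2.02 W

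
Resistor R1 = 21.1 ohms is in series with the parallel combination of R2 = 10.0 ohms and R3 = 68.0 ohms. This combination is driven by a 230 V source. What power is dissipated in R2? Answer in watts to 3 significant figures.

452 W

Reduce the parallel pair to R_p first; the network is then a simple series string.
R_p = (10.0×68.0)/(10.0+68.0) = 8.718 Ω
R_total = 21.1 + 8.718 = 29.82 Ω
I = V / R_total = 230 / 29.82 = 7.713 A
Voltage across the parallel pair: V_p = I × R_p = 7.713 × 8.718 = 67.25 V
R2 sees V_p directly, so P = V_p² / R2.
P_R2 = (67.25)² / 10.0 = 452.2 W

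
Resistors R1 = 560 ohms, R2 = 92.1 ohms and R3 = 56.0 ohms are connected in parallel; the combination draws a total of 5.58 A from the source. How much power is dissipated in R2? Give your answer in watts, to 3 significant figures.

363 W

We need the common branch voltage; get it from I_total × R_eq, then P = V²/R for the branch.
1/R_eq = 1/560 + 1/92.1 + 1/56.0 ⇒ R_eq = 32.79 Ω
V = I_total × R_eq = 5.580 × 32.79 = 182.9 V
P_R2 = V² / R2 = (182.9)² / 92.1 = 363.4 W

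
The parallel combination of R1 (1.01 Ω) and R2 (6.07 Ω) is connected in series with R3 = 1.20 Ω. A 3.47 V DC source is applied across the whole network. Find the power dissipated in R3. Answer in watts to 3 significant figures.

Reduce the parallel combination to a single R_p; the circuit then becomes R_p in series with the remaining resistor.
R_p = (1.01×6.07)/(1.01+6.07) = 0.8659 Ω
R_total = R_p + 1.20 = 0.8659 + 1.20 = 2.066 Ω
I = V / R_total = 3.47 / 2.066 = 1.680 A
R3 is the series element, so its power is I²R.
P_R3 = (1.680)² × 1.20 = 3.385 W

3.39 W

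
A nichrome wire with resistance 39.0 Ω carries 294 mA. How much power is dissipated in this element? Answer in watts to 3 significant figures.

Current and resistance are given, so P = I²R is the direct form.
P = (0.2940 A)² × 39.0 Ω = 3.371 W

3.37 W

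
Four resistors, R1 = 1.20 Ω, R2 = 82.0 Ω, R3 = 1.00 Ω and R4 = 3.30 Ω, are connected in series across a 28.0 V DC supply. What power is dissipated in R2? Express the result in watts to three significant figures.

8.40 W

The current is common to all series resistors; compute it, then apply P = I²R for the target.
R_total = 1.20 + 82.0 + 1.00 + 3.30 = 87.50 Ω
I = V / R_total = 28.0 / 87.50 = 0.3200 A
P_R2 = I² × R2 = (0.3200)² × 82.0 = 8.397 W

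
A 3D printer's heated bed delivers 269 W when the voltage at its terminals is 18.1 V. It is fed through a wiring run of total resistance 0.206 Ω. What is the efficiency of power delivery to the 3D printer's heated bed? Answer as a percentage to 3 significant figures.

I = P / V = 269 / 18.1 = 14.86 A through the wiring run.
P_line = I² R_line = (14.86)² × 0.206 = 45.50 W
P_source = P_load + P_line = 269.0 + 45.50 = 314.5 W
η = P_load / P_source = 269.0 / 314.5 = 0.8553

85.5 %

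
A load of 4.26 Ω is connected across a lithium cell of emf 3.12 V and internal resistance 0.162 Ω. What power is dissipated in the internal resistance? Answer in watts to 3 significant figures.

0.0806 W

The internal resistance carries the same current as the load; P_int = I²r.
I = ε / (r + R) = 3.12 / (0.162 + 4.26) = 0.7056 A
P_int = I² r = (0.7056)² × 0.162 = 0.08065 W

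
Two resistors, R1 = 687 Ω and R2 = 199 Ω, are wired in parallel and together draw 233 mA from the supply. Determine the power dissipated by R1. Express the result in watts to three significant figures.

We need the common branch voltage; get it from I_total × R_eq, then P = V²/R for the branch.
1/R_eq = 1/687 + 1/199 ⇒ R_eq = 154.3 Ω
V = I_total × R_eq = 0.2330 × 154.3 = 35.95 V
P_R1 = V² / R1 = (35.95)² / 687 = 1.882 W

1.88 W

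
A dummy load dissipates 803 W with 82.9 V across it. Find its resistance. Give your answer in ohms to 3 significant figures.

8.56 Ω

Rearranging the power relation for the two known quantities gives R = V² / P.
R = (82.9)² / 803 = 8.558 Ω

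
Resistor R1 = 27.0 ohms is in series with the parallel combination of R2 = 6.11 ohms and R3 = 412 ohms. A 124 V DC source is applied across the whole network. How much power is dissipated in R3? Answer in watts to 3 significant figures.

1.24 W

First combine the parallel branches into one equivalent R_p, then R1 + R_p is a series pair.
R_p = (6.11×412)/(6.11+412) = 6.021 Ω
R_total = 27.0 + 6.021 = 33.02 Ω
I = V / R_total = 124 / 33.02 = 3.755 A
Voltage across the parallel pair: V_p = I × R_p = 3.755 × 6.021 = 22.61 V
With V_p across R3, its power is V_p²/R3.
P_R3 = (22.61)² / 412 = 1.241 W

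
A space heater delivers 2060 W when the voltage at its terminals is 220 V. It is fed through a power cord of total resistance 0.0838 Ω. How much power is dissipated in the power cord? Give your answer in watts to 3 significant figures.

7.35 W

The power cord and load are in series, so the same current flows in both; the loss is I²R_line.
I = P / V = 2060 / 220 = 9.364 A through the power cord.
P_line = I² R_line = (9.364)² × 0.0838 = 7.347 W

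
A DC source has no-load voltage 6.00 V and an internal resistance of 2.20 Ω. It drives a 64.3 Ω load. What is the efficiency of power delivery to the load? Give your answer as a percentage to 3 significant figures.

Both r and R carry the same current, so the power split is just the resistance split: η = R/(R+r).
η = R / (R + r) = 64.3 / (64.3 + 2.20) = 0.9669

96.7 %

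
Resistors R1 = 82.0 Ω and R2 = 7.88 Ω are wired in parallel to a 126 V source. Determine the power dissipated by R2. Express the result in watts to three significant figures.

2010 W

R2 sits directly across the source, so P = V²/R with V = 126 V.
P_R2 = V² / R2 = (126)² / 7.88 Ω = 2015 W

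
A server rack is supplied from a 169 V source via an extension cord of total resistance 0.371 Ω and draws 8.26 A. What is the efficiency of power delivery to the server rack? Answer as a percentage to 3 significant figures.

98.2 %

The extension cord carries the full 8.26 A.
P_line = I² R_line = (8.260)² × 0.371 = 25.31 W
P_source = V I = 169 × 8.260 = 1396 W; P_load = 1371 W
η = P_load / P_source = 1371 / 1396 = 0.9819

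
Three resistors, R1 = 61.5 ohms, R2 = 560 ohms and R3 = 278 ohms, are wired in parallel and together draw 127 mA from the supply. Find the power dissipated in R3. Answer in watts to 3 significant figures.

0.124 W

We need the common branch voltage; get it from I_total × R_eq, then P = V²/R for the branch.
1/R_eq = 1/61.5 + 1/560 + 1/278 ⇒ R_eq = 46.20 Ω
V = I_total × R_eq = 0.1270 × 46.20 = 5.868 V
P_R3 = V² / R3 = (5.868)² / 278 = 0.1239 W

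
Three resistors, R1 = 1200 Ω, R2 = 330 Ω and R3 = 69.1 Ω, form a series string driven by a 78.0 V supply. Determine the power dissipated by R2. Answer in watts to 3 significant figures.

In a series string the same current flows through every resistor — find that current, then P = I²R for the one we want.
R_total = 1200 + 330 + 69.1 = 1599 Ω
I = V / R_total = 78.0 / 1599 = 0.04878 A
P_R2 = I² × R2 = (0.04878)² × 330 = 0.7851 W

0.785 W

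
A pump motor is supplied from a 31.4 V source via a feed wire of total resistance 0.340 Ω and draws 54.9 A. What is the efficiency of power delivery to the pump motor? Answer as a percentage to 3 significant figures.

40.6 %

The feed wire carries the full 54.9 A.
P_line = I² R_line = (54.90)² × 0.340 = 1025 W
P_source = V I = 31.4 × 54.90 = 1724 W; P_load = 699.1 W
η = P_load / P_source = 699.1 / 1724 = 0.4055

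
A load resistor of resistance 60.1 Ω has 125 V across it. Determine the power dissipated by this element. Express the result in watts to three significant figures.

Voltage and resistance are given, so P = V²/R is the one-step route.
P = (125 V)² / 60.1 Ω = 260.0 W

260 W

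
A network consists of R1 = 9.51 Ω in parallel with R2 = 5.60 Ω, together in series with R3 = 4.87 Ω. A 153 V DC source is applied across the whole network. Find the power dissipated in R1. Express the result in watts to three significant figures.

Collapse the R1‖R2 pair into one equivalent R_p; then R_p and R3 form a series string.
R_p = (9.51×5.60)/(9.51+5.60) = 3.525 Ω
R_total = R_p + 4.87 = 3.525 + 4.87 = 8.395 Ω
I = V / R_total = 153 / 8.395 = 18.23 A
Voltage across the parallel pair: V_p = I × R_p = 18.23 × 3.525 = 64.24 V
R1 sits across V_p; its power is V_p²/R.
P_R1 = (64.24)² / 9.51 = 433.9 W

434 W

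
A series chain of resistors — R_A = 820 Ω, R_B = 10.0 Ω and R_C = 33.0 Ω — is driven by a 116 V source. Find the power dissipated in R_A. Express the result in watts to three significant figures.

14.8 W

Series elements share the same current, so find I first, then use P = I²R.
R_total = 820 + 10.0 + 33.0 = 863.0 Ω
I = V / R_total = 116 / 863.0 = 0.1344 A
P_R_A = I² × R_A = (0.1344)² × 820 = 14.82 W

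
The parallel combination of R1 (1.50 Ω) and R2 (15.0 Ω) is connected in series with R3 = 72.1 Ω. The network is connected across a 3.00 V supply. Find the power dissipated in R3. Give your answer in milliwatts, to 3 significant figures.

Collapse the R1‖R2 pair into one equivalent R_p; then R_p and R3 form a series string.
R_p = (1.50×15.0)/(1.50+15.0) = 1.364 Ω
R_total = R_p + 72.1 = 1.364 + 72.1 = 73.46 Ω
I = V / R_total = 3.00 / 73.46 = 0.04084 A
All the supply current flows through R3; use P = I²R3.
P_R3 = (0.04084)² × 72.1 = 0.1202 W

120 mW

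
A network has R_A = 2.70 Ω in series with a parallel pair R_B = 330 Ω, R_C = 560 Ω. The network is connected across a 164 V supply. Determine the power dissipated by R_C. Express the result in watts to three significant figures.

Replace R_B and R_C with their parallel equivalent so the circuit becomes R_A in series with R_p.
R_p = (330×560)/(330+560) = 207.6 Ω
R_total = 2.70 + 207.6 = 210.3 Ω
I = V / R_total = 164 / 210.3 = 0.7797 A
Voltage across the parallel pair: V_p = I × R_p = 0.7797 × 207.6 = 161.9 V
R_C is across V_p, so use P = V²/R for that branch.
P_R_C = (161.9)² / 560 = 46.80 W

46.8 W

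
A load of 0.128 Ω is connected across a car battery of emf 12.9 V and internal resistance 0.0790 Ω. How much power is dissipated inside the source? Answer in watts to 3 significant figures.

r is in series with the load, so it carries the full circuit current — the loss in it is I²r.
I = ε / (r + R) = 12.9 / (0.0790 + 0.128) = 62.32 A
P_int = I² r = (62.32)² × 0.0790 = 306.8 W

307 W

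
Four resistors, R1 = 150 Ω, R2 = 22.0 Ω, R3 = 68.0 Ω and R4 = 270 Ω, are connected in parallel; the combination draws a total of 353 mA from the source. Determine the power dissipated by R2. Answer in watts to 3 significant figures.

Only the total current is stated, so first find the parallel equivalent to get the voltage across the combination.
1/R_eq = 1/150 + 1/22.0 + 1/68.0 + 1/270 ⇒ R_eq = 14.18 Ω
V = I_total × R_eq = 0.3530 × 14.18 = 5.005 V
P_R2 = V² / R2 = (5.005)² / 22.0 = 1.139 W

1.14 W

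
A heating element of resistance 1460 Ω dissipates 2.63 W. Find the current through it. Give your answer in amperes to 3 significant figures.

0.0424 A

Rearranging the power relation for the two known quantities gives I = √(P / R).
I = √(2.63 / 1460) = 0.04244 A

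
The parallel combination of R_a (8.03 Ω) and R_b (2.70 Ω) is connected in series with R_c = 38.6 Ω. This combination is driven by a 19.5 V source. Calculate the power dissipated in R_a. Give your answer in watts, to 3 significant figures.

0.117 W

Collapse the R_a‖R_b pair into one equivalent R_p; then R_p and R_c form a series string.
R_p = (8.03×2.70)/(8.03+2.70) = 2.021 Ω
R_total = R_p + 38.6 = 2.021 + 38.6 = 40.62 Ω
I = V / R_total = 19.5 / 40.62 = 0.4801 A
Voltage across the parallel pair: V_p = I × R_p = 0.4801 × 2.021 = 0.9700 V
Use P = V²/R for R_a with V = V_p.
P_R_a = (0.9700)² / 8.03 = 0.1172 W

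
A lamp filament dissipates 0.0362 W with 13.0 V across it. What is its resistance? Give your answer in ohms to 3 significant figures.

4670 Ω

The two known quantities fix the third via R = V² / P.
R = (13.0)² / 0.0362 = 4669 Ω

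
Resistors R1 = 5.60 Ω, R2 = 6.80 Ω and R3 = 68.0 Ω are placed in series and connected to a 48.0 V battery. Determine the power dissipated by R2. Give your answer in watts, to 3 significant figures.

2.42 W

Every series element carries the same I. Get I from the total resistance, then P = I² × R2.
R_total = 5.60 + 6.80 + 68.0 = 80.40 Ω
I = V / R_total = 48.0 / 80.40 = 0.5970 A
P_R2 = I² × R2 = (0.5970)² × 6.80 = 2.424 W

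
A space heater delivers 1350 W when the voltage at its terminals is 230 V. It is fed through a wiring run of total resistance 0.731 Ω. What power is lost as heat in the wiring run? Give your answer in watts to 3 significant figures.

25.2 W

Only the current and the line resistance are needed for the I²R loss.
I = P / V = 1350 / 230 = 5.870 A through the wiring run.
P_line = I² R_line = (5.870)² × 0.731 = 25.18 W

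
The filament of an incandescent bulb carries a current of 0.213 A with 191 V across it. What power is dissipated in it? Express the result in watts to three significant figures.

40.7 W

With V and I both given, power follows immediately from P = V I.
P = 191 V × 0.2130 A = 40.68 W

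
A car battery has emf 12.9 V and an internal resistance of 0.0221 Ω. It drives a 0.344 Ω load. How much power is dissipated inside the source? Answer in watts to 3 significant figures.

Internal loss is I²r, with I set by the total series resistance r+R.
I = ε / (r + R) = 12.9 / (0.0221 + 0.344) = 35.24 A
P_int = I² r = (35.24)² × 0.0221 = 27.44 W

27.4 W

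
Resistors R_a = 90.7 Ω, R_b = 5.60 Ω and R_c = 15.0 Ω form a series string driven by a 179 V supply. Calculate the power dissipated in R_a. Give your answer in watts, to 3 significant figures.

Since the resistors are in series they all carry the loop current I = V/R_total; the power in any one is I²R.
R_total = 90.7 + 5.60 + 15.0 = 111.3 Ω
I = V / R_total = 179 / 111.3 = 1.608 A
P_R_a = I² × R_a = (1.608)² × 90.7 = 234.6 W

235 W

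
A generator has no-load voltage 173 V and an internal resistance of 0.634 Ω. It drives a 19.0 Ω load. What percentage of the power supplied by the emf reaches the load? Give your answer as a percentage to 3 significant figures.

Efficiency is P_load / P_total. With a series r and R sharing the same I, P = I²R for each, so η = R/(R+r).
η = R / (R + r) = 19.0 / (19.0 + 0.634) = 0.9677

96.8 %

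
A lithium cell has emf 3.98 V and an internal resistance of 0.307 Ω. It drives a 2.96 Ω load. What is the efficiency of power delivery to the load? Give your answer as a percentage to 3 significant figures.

90.6 %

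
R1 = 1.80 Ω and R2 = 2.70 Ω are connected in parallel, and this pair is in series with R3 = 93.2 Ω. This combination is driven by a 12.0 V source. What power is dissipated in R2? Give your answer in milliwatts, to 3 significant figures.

Reduce the parallel combination to a single R_p; the circuit then becomes R_p in series with the remaining resistor.
R_p = (1.80×2.70)/(1.80+2.70) = 1.080 Ω
R_total = R_p + 93.2 = 1.080 + 93.2 = 94.28 Ω
I = V / R_total = 12.0 / 94.28 = 0.1273 A
Voltage across the parallel pair: V_p = I × R_p = 0.1273 × 1.080 = 0.1375 V
Use P = V²/R for R2 with V = V_p.
P_R2 = (0.1375)² / 2.70 = 0.006999 W

7.00 mW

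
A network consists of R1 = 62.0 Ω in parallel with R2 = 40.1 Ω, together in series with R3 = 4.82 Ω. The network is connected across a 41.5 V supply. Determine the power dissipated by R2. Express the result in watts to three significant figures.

29.9 W

Reduce the parallel combination to a single R_p; the circuit then becomes R_p in series with the remaining resistor.
R_p = (62.0×40.1)/(62.0+40.1) = 24.35 Ω
R_total = R_p + 4.82 = 24.35 + 4.82 = 29.17 Ω
I = V / R_total = 41.5 / 29.17 = 1.423 A
Voltage across the parallel pair: V_p = I × R_p = 1.423 × 24.35 = 34.64 V
Use P = V²/R for R2 with V = V_p.
P_R2 = (34.64)² / 40.1 = 29.93 W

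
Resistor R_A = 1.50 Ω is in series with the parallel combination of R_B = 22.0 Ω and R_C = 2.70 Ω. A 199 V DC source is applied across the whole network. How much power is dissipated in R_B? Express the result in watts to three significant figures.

683 W

Replace R_B and R_C with their parallel equivalent so the circuit becomes R_A in series with R_p.
R_p = (22.0×2.70)/(22.0+2.70) = 2.405 Ω
R_total = 1.50 + 2.405 = 3.905 Ω
I = V / R_total = 199 / 3.905 = 50.96 A
Voltage across the parallel pair: V_p = I × R_p = 50.96 × 2.405 = 122.6 V
R_B is across V_p, so use P = V²/R for that branch.
P_R_B = (122.6)² / 22.0 = 682.7 W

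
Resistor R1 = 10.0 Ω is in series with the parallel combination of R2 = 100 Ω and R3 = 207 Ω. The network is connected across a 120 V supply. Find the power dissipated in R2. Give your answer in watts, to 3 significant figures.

109 W

Collapse R2‖R3 to a single equivalent, reducing the network to two series elements.
R_p = (100×207)/(100+207) = 67.43 Ω
R_total = 10.0 + 67.43 = 77.43 Ω
I = V / R_total = 120 / 77.43 = 1.550 A
Voltage across the parallel pair: V_p = I × R_p = 1.550 × 67.43 = 104.5 V
R2 sees V_p directly, so P = V_p² / R2.
P_R2 = (104.5)² / 100 = 109.2 W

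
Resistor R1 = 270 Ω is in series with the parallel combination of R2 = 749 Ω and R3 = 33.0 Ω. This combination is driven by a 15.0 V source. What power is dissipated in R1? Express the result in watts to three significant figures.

0.668 W

First combine the parallel branches into one equivalent R_p, then R1 + R_p is a series pair.
R_p = (749×33.0)/(749+33.0) = 31.61 Ω
R_total = 270 + 31.61 = 301.6 Ω
I = V / R_total = 15.0 / 301.6 = 0.04973 A
The full supply current passes through R1: P = I²R.
P_R1 = (0.04973)² × 270 = 0.6678 W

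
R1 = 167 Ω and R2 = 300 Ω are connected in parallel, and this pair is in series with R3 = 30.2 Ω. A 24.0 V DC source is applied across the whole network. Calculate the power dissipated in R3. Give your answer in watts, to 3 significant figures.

0.920 W

First find R_p for the parallel pair, then treat R_p + R3 as a series loop.
R_p = (167×300)/(167+300) = 107.3 Ω
R_total = R_p + 30.2 = 107.3 + 30.2 = 137.5 Ω
I = V / R_total = 24.0 / 137.5 = 0.1746 A
R3 is the series element, so its power is I²R.
P_R3 = (0.1746)² × 30.2 = 0.9203 W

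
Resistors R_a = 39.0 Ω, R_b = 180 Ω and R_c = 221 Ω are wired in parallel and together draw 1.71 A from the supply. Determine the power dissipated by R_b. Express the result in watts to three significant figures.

12.7 W

The branches share the same voltage, but only the total current is given — find V from the equivalent resistance first.
1/R_eq = 1/39.0 + 1/180 + 1/221 ⇒ R_eq = 27.99 Ω
V = I_total × R_eq = 1.710 × 27.99 = 47.87 V
P_R_b = V² / R_b = (47.87)² / 180 = 12.73 W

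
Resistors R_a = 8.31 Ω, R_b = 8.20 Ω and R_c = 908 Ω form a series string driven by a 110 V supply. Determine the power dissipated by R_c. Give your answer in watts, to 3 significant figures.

12.9 W

The current is common to all series resistors; compute it, then apply P = I²R for the target.
R_total = 8.31 + 8.20 + 908 = 924.5 Ω
I = V / R_total = 110 / 924.5 = 0.1190 A
P_R_c = I² × R_c = (0.1190)² × 908 = 12.85 W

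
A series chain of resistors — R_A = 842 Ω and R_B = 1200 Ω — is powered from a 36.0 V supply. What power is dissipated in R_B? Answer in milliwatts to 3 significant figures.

373 mW

Every series element carries the same I. Get I from the total resistance, then P = I² × R_B.
R_total = 842 + 1200 = 2042 Ω
I = V / R_total = 36.0 / 2042 = 0.01763 A
P_R_B = I² × R_B = (0.01763)² × 1200 = 0.3730 W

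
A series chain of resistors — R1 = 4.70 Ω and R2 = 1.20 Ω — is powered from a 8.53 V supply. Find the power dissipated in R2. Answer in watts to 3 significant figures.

Since the resistors are in series they all carry the loop current I = V/R_total; the power in any one is I²R.
R_total = 4.70 + 1.20 = 5.900 Ω
I = V / R_total = 8.53 / 5.900 = 1.446 A
P_R2 = I² × R2 = (1.446)² × 1.20 = 2.508 W

2.51 W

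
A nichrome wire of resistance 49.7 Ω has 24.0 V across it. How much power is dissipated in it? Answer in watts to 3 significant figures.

11.6 W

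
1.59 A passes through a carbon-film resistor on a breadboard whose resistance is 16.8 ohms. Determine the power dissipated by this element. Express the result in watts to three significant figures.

42.5 W

The current through and the resistance of the element are both given; use P = I²R.
P = (1.590 A)² × 16.8 Ω = 42.47 W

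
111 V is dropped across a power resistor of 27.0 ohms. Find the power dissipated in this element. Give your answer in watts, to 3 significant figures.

456 W

With V across and R both known, P = V²/R gives the dissipation directly.
P = (111 V)² / 27.0 Ω = 456.3 W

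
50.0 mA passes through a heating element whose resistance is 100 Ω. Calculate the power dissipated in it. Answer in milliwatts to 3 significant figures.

250 mW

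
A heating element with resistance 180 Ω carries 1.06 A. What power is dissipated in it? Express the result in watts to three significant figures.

202 W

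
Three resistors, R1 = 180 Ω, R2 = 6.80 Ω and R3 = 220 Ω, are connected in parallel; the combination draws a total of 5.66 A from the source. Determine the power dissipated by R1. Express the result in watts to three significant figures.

Parallel branches share V, not I — compute V via R_eq, then use V²/R for the target branch.
1/R_eq = 1/180 + 1/6.80 + 1/220 ⇒ R_eq = 6.363 Ω
V = I_total × R_eq = 5.660 × 6.363 = 36.01 V
P_R1 = V² / R1 = (36.01)² / 180 = 7.206 W

7.21 W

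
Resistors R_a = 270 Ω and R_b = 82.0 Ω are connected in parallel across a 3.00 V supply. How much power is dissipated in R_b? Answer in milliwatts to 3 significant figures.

Every branch has 3.00 V across it, so for R_b the power is simply V²/R.
P_R_b = V² / R_b = (3.00)² / 82.0 Ω = 0.1098 W

110 mW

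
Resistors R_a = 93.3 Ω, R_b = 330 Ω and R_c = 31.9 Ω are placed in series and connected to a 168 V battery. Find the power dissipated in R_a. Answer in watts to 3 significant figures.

12.7 W

The current is common to all series resistors; compute it, then apply P = I²R for the target.
R_total = 93.3 + 330 + 31.9 = 455.2 Ω
I = V / R_total = 168 / 455.2 = 0.3691 A
P_R_a = I² × R_a = (0.3691)² × 93.3 = 12.71 W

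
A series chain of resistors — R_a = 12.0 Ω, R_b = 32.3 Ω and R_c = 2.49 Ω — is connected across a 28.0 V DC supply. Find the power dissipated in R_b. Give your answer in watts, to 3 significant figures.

11.6 W

The current is common to all series resistors; compute it, then apply P = I²R for the target.
R_total = 12.0 + 32.3 + 2.49 = 46.79 Ω
I = V / R_total = 28.0 / 46.79 = 0.5984 A
P_R_b = I² × R_b = (0.5984)² × 32.3 = 11.57 W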